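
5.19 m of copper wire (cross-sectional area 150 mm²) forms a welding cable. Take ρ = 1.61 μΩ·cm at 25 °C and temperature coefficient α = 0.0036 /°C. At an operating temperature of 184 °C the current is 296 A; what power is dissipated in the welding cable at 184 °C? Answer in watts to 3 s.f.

ρ = 1.61 μΩ·cm = 1.61×10^-8 Ω·m
A = 150 mm² = 1.500e-04 m²
R₍25₎ = ρL/A = (1.61×10^-8)(5.19)/(1.500e-04) = 5.571×10^-4 Ω
R₍184₎ = R₍25₎(1 + αΔT) = 5.571×10^-4 × (1 + 0.0036×159) = 8.759×10^-4 Ω
P = I²R = (296)² × 8.759×10^-4 = 76.7 W

76.7 W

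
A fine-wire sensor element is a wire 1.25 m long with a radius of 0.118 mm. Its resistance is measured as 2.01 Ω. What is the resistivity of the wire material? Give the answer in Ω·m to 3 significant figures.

A = πr² = π(1.1800e-04 m)² = 4.374e-08 m²
ρ = RA/L = (2.01)(4.374e-08)/(1.25) = 7.03×10^-8 Ω·m

7.03×10^-8 Ω·m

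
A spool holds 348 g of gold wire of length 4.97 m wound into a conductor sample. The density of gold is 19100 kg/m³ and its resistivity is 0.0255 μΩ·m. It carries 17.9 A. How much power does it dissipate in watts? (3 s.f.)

ρ = 0.0255 μΩ·m = 2.55×10^-8 Ω·m
A = m/(density·L) = 0.348/(19100×4.97) = 3.6660e-06 m²
R = ρL/A = (2.55×10^-8)(4.97)/(3.6660e-06) = 0.03457 Ω
P = I²R = (17.9)² × 0.03457 = 11.1 W

11.1 W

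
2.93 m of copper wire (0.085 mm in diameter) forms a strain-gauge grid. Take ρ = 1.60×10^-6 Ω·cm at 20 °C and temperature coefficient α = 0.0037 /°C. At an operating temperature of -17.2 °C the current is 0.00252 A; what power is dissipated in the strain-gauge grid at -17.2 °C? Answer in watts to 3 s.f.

ρ = 1.60×10^-6 Ω·cm = 1.60×10^-8 Ω·m
A = π(d/2)² = π(4.2500e-05 m)² = 5.675e-09 m²
R₍20₎ = ρL/A = (1.60×10^-8)(2.93)/(5.675e-09) = 8.262 Ω
R₍-17.2₎ = R₍20₎(1 + αΔT) = 8.262 × (1 + 0.0037×-37.2) = 7.124 Ω
P = I²R = (0.00252)² × 7.124 = 4.52×10^-5 W

4.52×10^-5 W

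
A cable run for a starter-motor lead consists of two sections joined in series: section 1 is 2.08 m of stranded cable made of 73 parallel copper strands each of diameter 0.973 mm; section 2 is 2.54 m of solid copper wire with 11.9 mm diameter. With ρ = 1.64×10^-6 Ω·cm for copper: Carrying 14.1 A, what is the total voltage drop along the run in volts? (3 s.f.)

ρ = 1.64×10^-6 Ω·cm = 1.64×10^-8 Ω·m
Section 1: A_strand = π(4.8650e-04)² = 7.436e-07 m²; R₁ = ρL/(N·A_s) = (1.64×10^-8)(2.08)/(73×7.436e-07) = 6.284×10^-4 Ω
Section 2: A = π(d/2)² = π(5.9500e-03 m)² = 1.112e-04 m²
R₂ = (1.64×10^-8)(2.54)/(1.112e-04) = 3.745×10^-4 Ω
R = R₁ + R₂ = 0.001003 Ω
V = IR = 14.1 × 0.001003 = 0.0141 V

0.0141 V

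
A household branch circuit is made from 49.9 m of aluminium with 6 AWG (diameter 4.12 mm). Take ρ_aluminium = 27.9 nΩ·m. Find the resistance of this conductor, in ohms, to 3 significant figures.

0.104 Ω

ρ = 27.9 nΩ·m = 2.79×10^-8 Ω·m
A = π(4.12/2 mm)² = π(2.0600e-03 m)² = 1.333e-05 m²
R = ρL/A = (2.79×10^-8)(49.9 m)/(1.333e-05 m²) = 0.104 Ω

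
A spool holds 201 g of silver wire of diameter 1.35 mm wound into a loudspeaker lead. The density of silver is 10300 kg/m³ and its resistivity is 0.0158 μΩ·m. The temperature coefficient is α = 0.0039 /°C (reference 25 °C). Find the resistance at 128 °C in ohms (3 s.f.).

0.211 Ω

ρ = 0.0158 μΩ·m = 1.58×10^-8 Ω·m
A = π(d/2)² = π(6.7500e-04 m)² = 1.4314e-06 m²
L = m/(density·A) = 0.201/(10300×1.4314e-06) = 13.63 m
R = ρL/A = (1.58×10^-8)(13.63)/(1.4314e-06) = 0.1505 Ω
R(128 °C) = 0.1505 × (1 + 0.0039×103) = 0.211 Ω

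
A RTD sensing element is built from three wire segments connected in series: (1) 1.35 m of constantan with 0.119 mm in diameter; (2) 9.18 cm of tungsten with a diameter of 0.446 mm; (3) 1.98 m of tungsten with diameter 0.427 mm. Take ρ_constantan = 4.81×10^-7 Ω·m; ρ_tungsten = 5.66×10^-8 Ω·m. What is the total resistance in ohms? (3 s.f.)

Seg 1: A = π(d/2)² = π(5.9500e-05 m)² = 1.112e-08 m²
R_1 = (4.81×10^-7)(1.35)/(1.112e-08) = 58.38 Ω
Seg 2: A = π(d/2)² = π(2.2300e-04 m)² = 1.562e-07 m²
R_2 = (5.66×10^-8)(0.0918)/(1.562e-07) = 0.03326 Ω
Seg 3: A = π(d/2)² = π(2.1350e-04 m)² = 1.432e-07 m²
R_3 = (5.66×10^-8)(1.98)/(1.432e-07) = 0.7826 Ω
R_total = R_1 + R_2 + R_3 = 59.2 Ω

59.2 Ω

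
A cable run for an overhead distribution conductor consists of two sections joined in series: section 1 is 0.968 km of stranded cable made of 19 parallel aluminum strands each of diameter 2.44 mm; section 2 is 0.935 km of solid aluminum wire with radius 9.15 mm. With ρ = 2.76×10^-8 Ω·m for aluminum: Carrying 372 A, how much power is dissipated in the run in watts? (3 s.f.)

55200 W

Section 1: A_strand = π(1.2200e-03)² = 4.676e-06 m²; R₁ = ρL/(N·A_s) = (2.76×10^-8)(968)/(19×4.676e-06) = 0.3007 Ω
Section 2: A = πr² = π(9.1500e-03 m)² = 2.630e-04 m²
R₂ = (2.76×10^-8)(935)/(2.630e-04) = 0.09811 Ω
R = R₁ + R₂ = 0.3988 Ω
P = I²R = (372)² × 0.3988 = 55200 W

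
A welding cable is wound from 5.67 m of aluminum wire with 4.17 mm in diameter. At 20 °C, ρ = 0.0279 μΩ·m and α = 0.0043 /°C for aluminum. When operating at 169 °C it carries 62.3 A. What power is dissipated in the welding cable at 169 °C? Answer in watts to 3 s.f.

ρ = 0.0279 μΩ·m = 2.79×10^-8 Ω·m
A = π(d/2)² = π(2.0850e-03 m)² = 1.366e-05 m²
R₍20₎ = ρL/A = (2.79×10^-8)(5.67)/(1.366e-05) = 0.01158 Ω
R₍169₎ = R₍20₎(1 + αΔT) = 0.01158 × (1 + 0.0043×149) = 0.019 Ω
P = I²R = (62.3)² × 0.019 = 73.8 W

73.8 W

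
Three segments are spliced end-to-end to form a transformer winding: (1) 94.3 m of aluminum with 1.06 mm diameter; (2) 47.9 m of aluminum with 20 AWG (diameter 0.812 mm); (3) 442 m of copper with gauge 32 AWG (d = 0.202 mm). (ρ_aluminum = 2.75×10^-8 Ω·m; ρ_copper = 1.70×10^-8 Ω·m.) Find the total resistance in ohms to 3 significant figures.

Seg 1: A = π(d/2)² = π(5.3000e-04 m)² = 8.825e-07 m²
R_1 = (2.75×10^-8)(94.3)/(8.825e-07) = 2.939 Ω
Seg 2: A = π(0.812/2 mm)² = π(4.0600e-04 m)² = 5.178e-07 m²
R_2 = (2.75×10^-8)(47.9)/(5.178e-07) = 2.544 Ω
Seg 3: A = π(0.202/2 mm)² = π(1.0100e-04 m)² = 3.205e-08 m²
R_3 = (1.70×10^-8)(442)/(3.205e-08) = 234.5 Ω
R_total = R_1 + R_2 + R_3 = 240 Ω

240 Ω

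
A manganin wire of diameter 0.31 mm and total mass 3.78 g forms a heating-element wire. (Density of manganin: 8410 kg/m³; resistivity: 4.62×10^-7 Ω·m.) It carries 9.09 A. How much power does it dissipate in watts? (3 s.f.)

A = π(d/2)² = π(1.5500e-04 m)² = 7.5477e-08 m²
L = m/(density·A) = 0.00378/(8410×7.5477e-08) = 5.955 m
R = ρL/A = (4.62×10^-7)(5.955)/(7.5477e-08) = 36.45 Ω
P = I²R = (9.09)² × 36.45 = 3010 W

3010 W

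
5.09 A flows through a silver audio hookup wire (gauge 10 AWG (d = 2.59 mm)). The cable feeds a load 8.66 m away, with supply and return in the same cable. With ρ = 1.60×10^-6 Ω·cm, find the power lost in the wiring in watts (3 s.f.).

1.36 W

ρ = 1.60×10^-6 Ω·cm = 1.60×10^-8 Ω·m
A = π(2.59/2 mm)² = π(1.2950e-03 m)² = 5.269e-06 m²
Total conductor length (both ways) L = 2 × 8.66 = 17.32 m
R = ρL/A = (1.60×10^-8)(17.32)/(5.269e-06) = 0.0526 Ω
P = I²R = (5.09)² × 0.0526 = 1.36 W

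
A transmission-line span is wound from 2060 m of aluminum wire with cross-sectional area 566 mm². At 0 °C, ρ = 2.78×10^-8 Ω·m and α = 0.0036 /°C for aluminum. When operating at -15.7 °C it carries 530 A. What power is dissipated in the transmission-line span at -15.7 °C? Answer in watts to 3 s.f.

26800 W

A = 566 mm² = 5.660e-04 m²
R₍0₎ = ρL/A = (2.78×10^-8)(2060)/(5.660e-04) = 0.1012 Ω
R₍-15.7₎ = R₍0₎(1 + αΔT) = 0.1012 × (1 + 0.0036×-15.7) = 0.09546 Ω
P = I²R = (530)² × 0.09546 = 26800 W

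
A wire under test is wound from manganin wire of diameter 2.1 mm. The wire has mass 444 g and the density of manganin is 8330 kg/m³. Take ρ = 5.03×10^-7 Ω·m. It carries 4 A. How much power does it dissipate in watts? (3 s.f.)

A = π(d/2)² = π(1.0500e-03 m)² = 3.4636e-06 m²
L = m/(density·A) = 0.444/(8330×3.4636e-06) = 15.39 m
R = ρL/A = (5.03×10^-7)(15.39)/(3.4636e-06) = 2.235 Ω
P = I²R = (4)² × 2.235 = 35.8 W

35.8 W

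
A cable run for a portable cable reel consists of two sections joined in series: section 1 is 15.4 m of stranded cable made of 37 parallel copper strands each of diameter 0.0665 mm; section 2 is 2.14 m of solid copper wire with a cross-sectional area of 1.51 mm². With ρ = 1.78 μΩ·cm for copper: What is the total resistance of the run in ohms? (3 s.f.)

2.16 Ω

ρ = 1.78 μΩ·cm = 1.78×10^-8 Ω·m
Section 1: A_strand = π(3.3250e-05)² = 3.473e-09 m²; R₁ = ρL/(N·A_s) = (1.78×10^-8)(15.4)/(37×3.473e-09) = 2.133 Ω
Section 2: A = 1.51 mm² = 1.510e-06 m²
R₂ = (1.78×10^-8)(2.14)/(1.510e-06) = 0.02523 Ω
R = R₁ + R₂ = 2.16 Ω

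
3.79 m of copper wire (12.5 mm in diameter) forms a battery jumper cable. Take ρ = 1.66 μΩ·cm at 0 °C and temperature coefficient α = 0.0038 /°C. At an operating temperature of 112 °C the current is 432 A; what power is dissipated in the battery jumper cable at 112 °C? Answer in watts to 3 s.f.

ρ = 1.66 μΩ·cm = 1.66×10^-8 Ω·m
A = π(d/2)² = π(6.2500e-03 m)² = 1.227e-04 m²
R₍0₎ = ρL/A = (1.66×10^-8)(3.79)/(1.227e-04) = 5.127×10^-4 Ω
R₍112₎ = R₍0₎(1 + αΔT) = 5.127×10^-4 × (1 + 0.0038×112) = 7.309×10^-4 Ω
P = I²R = (432)² × 7.309×10^-4 = 136 W

136 W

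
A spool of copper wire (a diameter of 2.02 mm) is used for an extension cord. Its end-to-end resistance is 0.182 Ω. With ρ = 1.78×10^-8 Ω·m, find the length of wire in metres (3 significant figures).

A = π(d/2)² = π(1.0100e-03 m)² = 3.205e-06 m²
L = RA/ρ = (0.182)(3.205e-06)/(1.78×10^-8) = 32.8 m

32.8 m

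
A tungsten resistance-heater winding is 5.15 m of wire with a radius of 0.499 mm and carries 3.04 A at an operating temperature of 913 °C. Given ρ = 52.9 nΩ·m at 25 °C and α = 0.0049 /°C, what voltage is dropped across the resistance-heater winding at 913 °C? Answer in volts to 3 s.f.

ρ = 52.9 nΩ·m = 5.29×10^-8 Ω·m
A = πr² = π(4.9900e-04 m)² = 7.823e-07 m²
R₍25₎ = ρL/A = (5.29×10^-8)(5.15)/(7.823e-07) = 0.3483 Ω
R₍913₎ = R₍25₎(1 + αΔT) = 0.3483 × (1 + 0.0049×888) = 1.864 Ω
V = IR = 3.04 × 1.864 = 5.67 V

5.67 V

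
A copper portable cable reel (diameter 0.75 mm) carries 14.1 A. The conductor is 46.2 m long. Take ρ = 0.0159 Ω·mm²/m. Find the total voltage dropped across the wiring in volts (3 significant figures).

23.4 V

ρ = 0.0159 Ω·mm²/m = 1.59×10^-8 Ω·m
A = π(d/2)² = π(3.7500e-04 m)² = 4.418e-07 m²
R = ρL/A = (1.59×10^-8)(46.2)/(4.418e-07) = 1.663 Ω
V = IR = 14.1 × 1.663 = 23.4 V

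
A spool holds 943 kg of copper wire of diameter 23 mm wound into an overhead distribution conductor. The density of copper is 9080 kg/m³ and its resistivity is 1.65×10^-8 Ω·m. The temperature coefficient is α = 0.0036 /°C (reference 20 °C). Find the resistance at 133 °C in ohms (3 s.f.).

A = π(d/2)² = π(1.1500e-02 m)² = 4.1548e-04 m²
L = m/(density·A) = 943/(9080×4.1548e-04) = 250 m
R = ρL/A = (1.65×10^-8)(250)/(4.1548e-04) = 0.009927 Ω
R(133 °C) = 0.009927 × (1 + 0.0036×113) = 0.0140 Ω

0.0140 Ω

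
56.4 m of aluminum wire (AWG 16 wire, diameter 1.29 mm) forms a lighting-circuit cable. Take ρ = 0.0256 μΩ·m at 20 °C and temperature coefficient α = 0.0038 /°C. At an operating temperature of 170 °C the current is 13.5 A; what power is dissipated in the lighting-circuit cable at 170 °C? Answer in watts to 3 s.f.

316 W

ρ = 0.0256 μΩ·m = 2.56×10^-8 Ω·m
A = π(1.29/2 mm)² = π(6.4500e-04 m)² = 1.307e-06 m²
R₍20₎ = ρL/A = (2.56×10^-8)(56.4)/(1.307e-06) = 1.105 Ω
R₍170₎ = R₍20₎(1 + αΔT) = 1.105 × (1 + 0.0038×150) = 1.734 Ω
P = I²R = (13.5)² × 1.734 = 316 W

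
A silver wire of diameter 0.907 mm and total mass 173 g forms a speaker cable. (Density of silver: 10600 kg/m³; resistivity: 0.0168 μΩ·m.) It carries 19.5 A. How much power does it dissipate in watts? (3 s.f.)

ρ = 0.0168 μΩ·m = 1.68×10^-8 Ω·m
A = π(d/2)² = π(4.5350e-04 m)² = 6.4611e-07 m²
L = m/(density·A) = 0.173/(10600×6.4611e-07) = 25.26 m
R = ρL/A = (1.68×10^-8)(25.26)/(6.4611e-07) = 0.6568 Ω
P = I²R = (19.5)² × 0.6568 = 250 W

250 W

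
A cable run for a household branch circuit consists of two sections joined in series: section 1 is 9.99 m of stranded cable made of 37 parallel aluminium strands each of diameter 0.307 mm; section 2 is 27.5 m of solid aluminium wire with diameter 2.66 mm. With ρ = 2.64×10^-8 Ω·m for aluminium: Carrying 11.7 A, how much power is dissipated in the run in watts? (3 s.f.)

Section 1: A_strand = π(1.5350e-04)² = 7.402e-08 m²; R₁ = ρL/(N·A_s) = (2.64×10^-8)(9.99)/(37×7.402e-08) = 0.09629 Ω
Section 2: A = π(d/2)² = π(1.3300e-03 m)² = 5.557e-06 m²
R₂ = (2.64×10^-8)(27.5)/(5.557e-06) = 0.1306 Ω
R = R₁ + R₂ = 0.2269 Ω
P = I²R = (11.7)² × 0.2269 = 31.1 W

31.1 W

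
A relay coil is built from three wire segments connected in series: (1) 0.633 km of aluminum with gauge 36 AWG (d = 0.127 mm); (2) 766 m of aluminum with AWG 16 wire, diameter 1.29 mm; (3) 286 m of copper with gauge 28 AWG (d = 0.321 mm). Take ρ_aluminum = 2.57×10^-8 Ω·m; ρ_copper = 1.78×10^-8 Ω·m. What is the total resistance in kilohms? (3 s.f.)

1.36 kΩ

Seg 1: A = π(0.127/2 mm)² = π(6.3500e-05 m)² = 1.267e-08 m²
R_1 = (2.57×10^-8)(633)/(1.267e-08) = 1284 Ω
Seg 2: A = π(1.29/2 mm)² = π(6.4500e-04 m)² = 1.307e-06 m²
R_2 = (2.57×10^-8)(766)/(1.307e-06) = 15.06 Ω
Seg 3: A = π(0.321/2 mm)² = π(1.6050e-04 m)² = 8.093e-08 m²
R_3 = (1.78×10^-8)(286)/(8.093e-08) = 62.91 Ω
R_total = R_1 + R_2 + R_3 = 1.36 kΩ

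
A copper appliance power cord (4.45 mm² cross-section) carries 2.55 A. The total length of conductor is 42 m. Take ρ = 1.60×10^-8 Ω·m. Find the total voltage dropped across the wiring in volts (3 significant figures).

A = 4.45 mm² = 4.450e-06 m²
R = ρL/A = (1.60×10^-8)(42)/(4.450e-06) = 0.151 Ω
V = IR = 2.55 × 0.151 = 0.385 V

0.385 V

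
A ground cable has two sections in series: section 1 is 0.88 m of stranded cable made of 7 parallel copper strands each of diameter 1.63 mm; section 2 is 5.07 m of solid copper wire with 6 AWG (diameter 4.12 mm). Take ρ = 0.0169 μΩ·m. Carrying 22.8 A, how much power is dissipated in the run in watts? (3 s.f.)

3.87 W

ρ = 0.0169 μΩ·m = 1.69×10^-8 Ω·m
Section 1: A_strand = π(8.1500e-04)² = 2.087e-06 m²; R₁ = ρL/(N·A_s) = (1.69×10^-8)(0.88)/(7×2.087e-06) = 0.001018 Ω
Section 2: A = π(4.12/2 mm)² = π(2.0600e-03 m)² = 1.333e-05 m²
R₂ = (1.69×10^-8)(5.07)/(1.333e-05) = 0.006427 Ω
R = R₁ + R₂ = 0.007445 Ω
P = I²R = (22.8)² × 0.007445 = 3.87 W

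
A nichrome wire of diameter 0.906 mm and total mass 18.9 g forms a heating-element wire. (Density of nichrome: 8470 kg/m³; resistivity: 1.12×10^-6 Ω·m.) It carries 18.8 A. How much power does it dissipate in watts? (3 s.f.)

2130 W

A = π(d/2)² = π(4.5300e-04 m)² = 6.4468e-07 m²
L = m/(density·A) = 0.0189/(8470×6.4468e-07) = 3.461 m
R = ρL/A = (1.12×10^-6)(3.461)/(6.4468e-07) = 6.013 Ω
P = I²R = (18.8)² × 6.013 = 2130 W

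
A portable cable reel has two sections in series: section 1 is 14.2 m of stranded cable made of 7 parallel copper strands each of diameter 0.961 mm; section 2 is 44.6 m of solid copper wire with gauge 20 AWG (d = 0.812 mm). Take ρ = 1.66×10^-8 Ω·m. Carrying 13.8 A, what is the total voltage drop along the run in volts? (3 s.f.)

20.4 V

Section 1: A_strand = π(4.8050e-04)² = 7.253e-07 m²; R₁ = ρL/(N·A_s) = (1.66×10^-8)(14.2)/(7×7.253e-07) = 0.04643 Ω
Section 2: A = π(0.812/2 mm)² = π(4.0600e-04 m)² = 5.178e-07 m²
R₂ = (1.66×10^-8)(44.6)/(5.178e-07) = 1.43 Ω
R = R₁ + R₂ = 1.476 Ω
V = IR = 13.8 × 1.476 = 20.4 V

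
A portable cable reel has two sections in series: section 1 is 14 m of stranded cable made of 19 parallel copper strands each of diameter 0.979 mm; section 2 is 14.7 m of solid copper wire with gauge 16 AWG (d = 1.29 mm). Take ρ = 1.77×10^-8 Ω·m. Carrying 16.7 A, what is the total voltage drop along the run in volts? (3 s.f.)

Section 1: A_strand = π(4.8950e-04)² = 7.528e-07 m²; R₁ = ρL/(N·A_s) = (1.77×10^-8)(14)/(19×7.528e-07) = 0.01733 Ω
Section 2: A = π(1.29/2 mm)² = π(6.4500e-04 m)² = 1.307e-06 m²
R₂ = (1.77×10^-8)(14.7)/(1.307e-06) = 0.1991 Ω
R = R₁ + R₂ = 0.2164 Ω
V = IR = 16.7 × 0.2164 = 3.61 V

3.61 V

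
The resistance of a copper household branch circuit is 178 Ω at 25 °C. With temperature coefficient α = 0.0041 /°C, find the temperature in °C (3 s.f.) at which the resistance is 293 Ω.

R = R₀(1 + α(T − T₀)) ⇒ T = T₀ + (R/R₀ − 1)/α
T = 25 + (293/178 − 1)/0.0041 = 25 + (0.6461)/0.0041 = 183 °C

183 °C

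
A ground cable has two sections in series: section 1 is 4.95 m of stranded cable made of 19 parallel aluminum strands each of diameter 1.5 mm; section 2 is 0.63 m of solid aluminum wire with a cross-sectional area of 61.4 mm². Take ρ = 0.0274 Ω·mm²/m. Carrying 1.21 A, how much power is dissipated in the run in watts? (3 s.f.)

0.00633 W

ρ = 0.0274 Ω·mm²/m = 2.74×10^-8 Ω·m
Section 1: A_strand = π(7.5000e-04)² = 1.767e-06 m²; R₁ = ρL/(N·A_s) = (2.74×10^-8)(4.95)/(19×1.767e-06) = 0.00404 Ω
Section 2: A = 61.4 mm² = 6.140e-05 m²
R₂ = (2.74×10^-8)(0.63)/(6.140e-05) = 2.811×10^-4 Ω
R = R₁ + R₂ = 0.004321 Ω
P = I²R = (1.21)² × 0.004321 = 0.00633 W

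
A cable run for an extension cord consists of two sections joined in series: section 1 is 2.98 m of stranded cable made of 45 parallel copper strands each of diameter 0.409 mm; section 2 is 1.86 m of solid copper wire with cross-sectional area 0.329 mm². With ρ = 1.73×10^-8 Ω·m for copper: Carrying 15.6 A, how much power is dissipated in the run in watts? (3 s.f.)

Section 1: A_strand = π(2.0450e-04)² = 1.314e-07 m²; R₁ = ρL/(N·A_s) = (1.73×10^-8)(2.98)/(45×1.314e-07) = 0.00872 Ω
Section 2: A = 0.329 mm² = 3.290e-07 m²
R₂ = (1.73×10^-8)(1.86)/(3.290e-07) = 0.09781 Ω
R = R₁ + R₂ = 0.1065 Ω
P = I²R = (15.6)² × 0.1065 = 25.9 W

25.9 W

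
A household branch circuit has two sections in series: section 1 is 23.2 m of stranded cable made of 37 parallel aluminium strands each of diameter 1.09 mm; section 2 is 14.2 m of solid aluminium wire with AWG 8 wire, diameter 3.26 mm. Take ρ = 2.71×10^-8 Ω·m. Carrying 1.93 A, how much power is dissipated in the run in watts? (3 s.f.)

Section 1: A_strand = π(5.4500e-04)² = 9.331e-07 m²; R₁ = ρL/(N·A_s) = (2.71×10^-8)(23.2)/(37×9.331e-07) = 0.01821 Ω
Section 2: A = π(3.26/2 mm)² = π(1.6300e-03 m)² = 8.347e-06 m²
R₂ = (2.71×10^-8)(14.2)/(8.347e-06) = 0.0461 Ω
R = R₁ + R₂ = 0.06431 Ω
P = I²R = (1.93)² × 0.06431 = 0.240 W

0.240 W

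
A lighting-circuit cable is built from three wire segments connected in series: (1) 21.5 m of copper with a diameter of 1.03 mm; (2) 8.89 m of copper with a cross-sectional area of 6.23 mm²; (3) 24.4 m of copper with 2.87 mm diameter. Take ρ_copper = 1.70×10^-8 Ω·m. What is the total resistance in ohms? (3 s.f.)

0.527 Ω

Seg 1: A = π(d/2)² = π(5.1500e-04 m)² = 8.332e-07 m²
R_1 = (1.70×10^-8)(21.5)/(8.332e-07) = 0.4387 Ω
Seg 2: A = 6.23 mm² = 6.230e-06 m²
R_2 = (1.70×10^-8)(8.89)/(6.230e-06) = 0.02426 Ω
Seg 3: A = π(d/2)² = π(1.4350e-03 m)² = 6.469e-06 m²
R_3 = (1.70×10^-8)(24.4)/(6.469e-06) = 0.06412 Ω
R_total = R_1 + R_2 + R_3 = 0.527 Ω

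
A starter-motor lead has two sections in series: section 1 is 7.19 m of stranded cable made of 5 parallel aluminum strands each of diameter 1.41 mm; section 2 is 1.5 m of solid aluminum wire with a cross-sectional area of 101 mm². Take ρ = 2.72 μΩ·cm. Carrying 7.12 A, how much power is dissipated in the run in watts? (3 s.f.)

ρ = 2.72 μΩ·cm = 2.72×10^-8 Ω·m
Section 1: A_strand = π(7.0500e-04)² = 1.561e-06 m²; R₁ = ρL/(N·A_s) = (2.72×10^-8)(7.19)/(5×1.561e-06) = 0.02505 Ω
Section 2: A = 101 mm² = 1.010e-04 m²
R₂ = (2.72×10^-8)(1.5)/(1.010e-04) = 4.040×10^-4 Ω
R = R₁ + R₂ = 0.02545 Ω
P = I²R = (7.12)² × 0.02545 = 1.29 W

1.29 W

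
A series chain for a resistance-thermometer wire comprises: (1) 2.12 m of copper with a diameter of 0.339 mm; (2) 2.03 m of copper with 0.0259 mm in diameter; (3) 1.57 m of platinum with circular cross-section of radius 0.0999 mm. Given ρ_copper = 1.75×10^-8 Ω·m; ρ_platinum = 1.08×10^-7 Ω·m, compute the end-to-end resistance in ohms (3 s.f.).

Seg 1: A = π(d/2)² = π(1.6950e-04 m)² = 9.026e-08 m²
R_1 = (1.75×10^-8)(2.12)/(9.026e-08) = 0.411 Ω
Seg 2: A = π(d/2)² = π(1.2950e-05 m)² = 5.269e-10 m²
R_2 = (1.75×10^-8)(2.03)/(5.269e-10) = 67.43 Ω
Seg 3: A = πr² = π(9.9900e-05 m)² = 3.135e-08 m²
R_3 = (1.08×10^-7)(1.57)/(3.135e-08) = 5.408 Ω
R_total = R_1 + R_2 + R_3 = 73.2 Ω

73.2 Ω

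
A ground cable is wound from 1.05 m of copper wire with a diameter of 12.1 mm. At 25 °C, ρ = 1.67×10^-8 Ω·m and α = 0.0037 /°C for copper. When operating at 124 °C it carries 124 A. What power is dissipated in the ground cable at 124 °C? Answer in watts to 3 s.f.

A = π(d/2)² = π(6.0500e-03 m)² = 1.150e-04 m²
R₍25₎ = ρL/A = (1.67×10^-8)(1.05)/(1.150e-04) = 1.525×10^-4 Ω
R₍124₎ = R₍25₎(1 + αΔT) = 1.525×10^-4 × (1 + 0.0037×99) = 2.083×10^-4 Ω
P = I²R = (124)² × 2.083×10^-4 = 3.20 W

3.20 W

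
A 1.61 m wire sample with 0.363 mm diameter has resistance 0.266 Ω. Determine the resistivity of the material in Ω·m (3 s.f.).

1.71×10^-8 Ω·m

A = π(d/2)² = π(1.8150e-04 m)² = 1.035e-07 m²
ρ = RA/L = (0.266)(1.035e-07)/(1.61) = 1.71×10^-8 Ω·m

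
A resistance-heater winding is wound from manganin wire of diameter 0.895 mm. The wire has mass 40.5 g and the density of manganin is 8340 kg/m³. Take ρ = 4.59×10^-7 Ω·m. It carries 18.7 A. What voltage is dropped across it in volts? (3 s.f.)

105 V

A = π(d/2)² = π(4.4750e-04 m)² = 6.2912e-07 m²
L = m/(density·A) = 0.0405/(8340×6.2912e-07) = 7.719 m
R = ρL/A = (4.59×10^-7)(7.719)/(6.2912e-07) = 5.632 Ω
V = IR = 18.7 × 5.632 = 105 V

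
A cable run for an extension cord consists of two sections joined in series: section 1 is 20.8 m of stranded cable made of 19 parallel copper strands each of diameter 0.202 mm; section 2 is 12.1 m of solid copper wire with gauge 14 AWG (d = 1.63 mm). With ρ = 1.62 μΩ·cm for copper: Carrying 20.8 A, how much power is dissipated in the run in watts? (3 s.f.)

ρ = 1.62 μΩ·cm = 1.62×10^-8 Ω·m
Section 1: A_strand = π(1.0100e-04)² = 3.205e-08 m²; R₁ = ρL/(N·A_s) = (1.62×10^-8)(20.8)/(19×3.205e-08) = 0.5534 Ω
Section 2: A = π(1.63/2 mm)² = π(8.1500e-04 m)² = 2.087e-06 m²
R₂ = (1.62×10^-8)(12.1)/(2.087e-06) = 0.09394 Ω
R = R₁ + R₂ = 0.6473 Ω
P = I²R = (20.8)² × 0.6473 = 280 W

280 W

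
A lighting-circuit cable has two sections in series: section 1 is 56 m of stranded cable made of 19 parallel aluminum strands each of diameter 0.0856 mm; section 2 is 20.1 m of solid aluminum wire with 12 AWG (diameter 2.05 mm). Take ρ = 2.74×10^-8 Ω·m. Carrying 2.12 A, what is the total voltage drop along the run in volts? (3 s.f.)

30.1 V

Section 1: A_strand = π(4.2800e-05)² = 5.755e-09 m²; R₁ = ρL/(N·A_s) = (2.74×10^-8)(56)/(19×5.755e-09) = 14.03 Ω
Section 2: A = π(2.05/2 mm)² = π(1.0250e-03 m)² = 3.301e-06 m²
R₂ = (2.74×10^-8)(20.1)/(3.301e-06) = 0.1669 Ω
R = R₁ + R₂ = 14.2 Ω
V = IR = 2.12 × 14.2 = 30.1 V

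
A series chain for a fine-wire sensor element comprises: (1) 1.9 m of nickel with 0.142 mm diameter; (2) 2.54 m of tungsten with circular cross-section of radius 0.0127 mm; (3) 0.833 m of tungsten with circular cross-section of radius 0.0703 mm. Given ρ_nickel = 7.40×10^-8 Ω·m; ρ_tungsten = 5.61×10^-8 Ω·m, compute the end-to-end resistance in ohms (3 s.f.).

293 Ω

Seg 1: A = π(d/2)² = π(7.1000e-05 m)² = 1.584e-08 m²
R_1 = (7.40×10^-8)(1.9)/(1.584e-08) = 8.878 Ω
Seg 2: A = πr² = π(1.2700e-05 m)² = 5.067e-10 m²
R_2 = (5.61×10^-8)(2.54)/(5.067e-10) = 281.2 Ω
Seg 3: A = πr² = π(7.0300e-05 m)² = 1.553e-08 m²
R_3 = (5.61×10^-8)(0.833)/(1.553e-08) = 3.01 Ω
R_total = R_1 + R_2 + R_3 = 293 Ω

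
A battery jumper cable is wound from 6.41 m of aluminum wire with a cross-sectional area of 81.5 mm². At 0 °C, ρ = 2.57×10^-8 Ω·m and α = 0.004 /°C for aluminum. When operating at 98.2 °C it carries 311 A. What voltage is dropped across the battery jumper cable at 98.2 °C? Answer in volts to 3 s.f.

A = 81.5 mm² = 8.150e-05 m²
R₍0₎ = ρL/A = (2.57×10^-8)(6.41)/(8.150e-05) = 0.002021 Ω
R₍98.2₎ = R₍0₎(1 + αΔT) = 0.002021 × (1 + 0.004×98.2) = 0.002815 Ω
V = IR = 311 × 0.002815 = 0.876 V

0.876 V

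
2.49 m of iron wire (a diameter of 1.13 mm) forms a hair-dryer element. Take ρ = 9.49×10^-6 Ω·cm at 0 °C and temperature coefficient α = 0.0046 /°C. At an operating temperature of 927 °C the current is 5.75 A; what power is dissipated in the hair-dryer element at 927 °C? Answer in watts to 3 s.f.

ρ = 9.49×10^-6 Ω·cm = 9.49×10^-8 Ω·m
A = π(d/2)² = π(5.6500e-04 m)² = 1.003e-06 m²
R₍0₎ = ρL/A = (9.49×10^-8)(2.49)/(1.003e-06) = 0.2356 Ω
R₍927₎ = R₍0₎(1 + αΔT) = 0.2356 × (1 + 0.0046×927) = 1.24 Ω
P = I²R = (5.75)² × 1.24 = 41.0 W

41.0 W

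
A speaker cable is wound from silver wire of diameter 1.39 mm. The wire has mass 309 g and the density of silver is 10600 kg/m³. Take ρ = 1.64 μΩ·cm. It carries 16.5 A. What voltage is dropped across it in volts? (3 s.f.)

ρ = 1.64 μΩ·cm = 1.64×10^-8 Ω·m
A = π(d/2)² = π(6.9500e-04 m)² = 1.5175e-06 m²
L = m/(density·A) = 0.309/(10600×1.5175e-06) = 19.21 m
R = ρL/A = (1.64×10^-8)(19.21)/(1.5175e-06) = 0.2076 Ω
V = IR = 16.5 × 0.2076 = 3.43 V

3.43 V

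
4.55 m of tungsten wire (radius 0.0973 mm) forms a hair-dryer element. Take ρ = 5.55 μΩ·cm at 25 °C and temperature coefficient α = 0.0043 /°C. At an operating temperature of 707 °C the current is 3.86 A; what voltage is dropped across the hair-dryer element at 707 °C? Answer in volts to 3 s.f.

ρ = 5.55 μΩ·cm = 5.55×10^-8 Ω·m
A = πr² = π(9.7300e-05 m)² = 2.974e-08 m²
R₍25₎ = ρL/A = (5.55×10^-8)(4.55)/(2.974e-08) = 8.49 Ω
R₍707₎ = R₍25₎(1 + αΔT) = 8.49 × (1 + 0.0043×682) = 33.39 Ω
V = IR = 3.86 × 33.39 = 129 V

129 V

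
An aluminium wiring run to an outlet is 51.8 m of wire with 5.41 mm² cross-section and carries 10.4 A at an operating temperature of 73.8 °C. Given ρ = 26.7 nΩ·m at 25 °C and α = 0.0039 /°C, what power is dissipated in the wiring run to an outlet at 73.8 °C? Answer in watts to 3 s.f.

ρ = 26.7 nΩ·m = 2.67×10^-8 Ω·m
A = 5.41 mm² = 5.410e-06 m²
R₍25₎ = ρL/A = (2.67×10^-8)(51.8)/(5.410e-06) = 0.2556 Ω
R₍73.8₎ = R₍25₎(1 + αΔT) = 0.2556 × (1 + 0.0039×48.8) = 0.3043 Ω
P = I²R = (10.4)² × 0.3043 = 32.9 W

32.9 W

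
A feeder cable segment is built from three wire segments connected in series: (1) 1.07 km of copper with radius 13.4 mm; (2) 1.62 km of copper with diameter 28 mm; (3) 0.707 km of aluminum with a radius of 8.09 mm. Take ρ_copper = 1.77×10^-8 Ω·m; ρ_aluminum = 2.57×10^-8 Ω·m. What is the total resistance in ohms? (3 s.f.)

Seg 1: A = πr² = π(1.3400e-02 m)² = 5.641e-04 m²
R_1 = (1.77×10^-8)(1070)/(5.641e-04) = 0.03357 Ω
Seg 2: A = π(d/2)² = π(1.4000e-02 m)² = 6.158e-04 m²
R_2 = (1.77×10^-8)(1620)/(6.158e-04) = 0.04657 Ω
Seg 3: A = πr² = π(8.0900e-03 m)² = 2.056e-04 m²
R_3 = (2.57×10^-8)(707)/(2.056e-04) = 0.08837 Ω
R_total = R_1 + R_2 + R_3 = 0.169 Ω

0.169 Ω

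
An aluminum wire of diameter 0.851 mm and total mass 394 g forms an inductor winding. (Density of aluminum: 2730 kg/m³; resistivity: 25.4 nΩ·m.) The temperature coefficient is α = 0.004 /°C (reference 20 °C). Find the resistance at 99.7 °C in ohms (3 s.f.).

ρ = 25.4 nΩ·m = 2.54×10^-8 Ω·m
A = π(d/2)² = π(4.2550e-04 m)² = 5.6879e-07 m²
L = m/(density·A) = 0.394/(2730×5.6879e-07) = 253.7 m
R = ρL/A = (2.54×10^-8)(253.7)/(5.6879e-07) = 11.33 Ω
R(99.7 °C) = 11.33 × (1 + 0.004×79.7) = 14.9 Ω

14.9 Ω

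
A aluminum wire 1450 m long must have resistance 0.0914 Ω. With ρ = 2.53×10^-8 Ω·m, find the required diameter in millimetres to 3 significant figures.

22.6 mm

A = ρL/R = (2.53×10^-8)(1450)/(0.0914) = 4.014e-04 m²
d = 2√(A/π) = 2.261e-02 m = 22.6 mm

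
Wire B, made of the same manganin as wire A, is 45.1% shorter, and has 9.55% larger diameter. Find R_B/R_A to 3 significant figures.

R ∝ L/d², so R_B/R_A = (1 − 45.1/100) × (1 + 9.55/100)⁻²
= 0.549 × 0.8333 = 0.457

0.457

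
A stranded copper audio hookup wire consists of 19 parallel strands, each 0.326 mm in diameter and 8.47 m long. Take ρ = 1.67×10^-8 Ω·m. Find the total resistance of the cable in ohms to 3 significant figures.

A_strand = π(1.6300e-04 m)² = 8.347e-08 m²
R_strand = ρL/A = (1.67×10^-8)(8.47)/(8.347e-08) = 1.695 Ω
R_total = R_strand/N = 1.695/19 = 0.0892 Ω

0.0892 Ω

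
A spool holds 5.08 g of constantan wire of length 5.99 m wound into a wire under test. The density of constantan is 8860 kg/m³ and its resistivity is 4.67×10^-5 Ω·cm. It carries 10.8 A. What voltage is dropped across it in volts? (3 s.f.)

316 V

ρ = 4.67×10^-5 Ω·cm = 4.67×10^-7 Ω·m
A = m/(density·L) = 0.00508/(8860×5.99) = 9.5720e-08 m²
R = ρL/A = (4.67×10^-7)(5.99)/(9.5720e-08) = 29.22 Ω
V = IR = 10.8 × 29.22 = 316 V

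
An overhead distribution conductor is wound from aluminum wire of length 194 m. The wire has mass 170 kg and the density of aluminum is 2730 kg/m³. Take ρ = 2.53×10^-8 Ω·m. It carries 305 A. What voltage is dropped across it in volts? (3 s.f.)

A = m/(density·L) = 170/(2730×194) = 3.2098e-04 m²
R = ρL/A = (2.53×10^-8)(194)/(3.2098e-04) = 0.01529 Ω
V = IR = 305 × 0.01529 = 4.66 V

4.66 V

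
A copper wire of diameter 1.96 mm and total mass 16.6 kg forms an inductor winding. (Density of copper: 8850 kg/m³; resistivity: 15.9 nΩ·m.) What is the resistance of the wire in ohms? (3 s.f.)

ρ = 15.9 nΩ·m = 1.59×10^-8 Ω·m
A = π(d/2)² = π(9.8000e-04 m)² = 3.0172e-06 m²
L = m/(density·A) = 16.6/(8850×3.0172e-06) = 621.7 m
R = ρL/A = (1.59×10^-8)(621.7)/(3.0172e-06) = 3.28 Ω

3.28 Ω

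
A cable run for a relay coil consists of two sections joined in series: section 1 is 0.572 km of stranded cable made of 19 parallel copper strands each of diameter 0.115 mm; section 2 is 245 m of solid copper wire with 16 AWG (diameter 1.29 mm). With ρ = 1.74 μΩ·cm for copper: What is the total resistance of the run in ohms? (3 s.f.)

53.7 Ω

ρ = 1.74 μΩ·cm = 1.74×10^-8 Ω·m
Section 1: A_strand = π(5.7500e-05)² = 1.039e-08 m²; R₁ = ρL/(N·A_s) = (1.74×10^-8)(572)/(19×1.039e-08) = 50.43 Ω
Section 2: A = π(1.29/2 mm)² = π(6.4500e-04 m)² = 1.307e-06 m²
R₂ = (1.74×10^-8)(245)/(1.307e-06) = 3.262 Ω
R = R₁ + R₂ = 53.7 Ω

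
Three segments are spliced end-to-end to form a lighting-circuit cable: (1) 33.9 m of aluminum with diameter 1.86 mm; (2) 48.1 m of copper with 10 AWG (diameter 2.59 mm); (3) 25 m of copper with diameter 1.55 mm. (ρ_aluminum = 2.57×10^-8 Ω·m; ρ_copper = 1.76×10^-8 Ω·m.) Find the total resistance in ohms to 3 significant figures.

0.715 Ω

Seg 1: A = π(d/2)² = π(9.3000e-04 m)² = 2.717e-06 m²
R_1 = (2.57×10^-8)(33.9)/(2.717e-06) = 0.3206 Ω
Seg 2: A = π(2.59/2 mm)² = π(1.2950e-03 m)² = 5.269e-06 m²
R_2 = (1.76×10^-8)(48.1)/(5.269e-06) = 0.1607 Ω
Seg 3: A = π(d/2)² = π(7.7500e-04 m)² = 1.887e-06 m²
R_3 = (1.76×10^-8)(25)/(1.887e-06) = 0.2332 Ω
R_total = R_1 + R_2 + R_3 = 0.715 Ω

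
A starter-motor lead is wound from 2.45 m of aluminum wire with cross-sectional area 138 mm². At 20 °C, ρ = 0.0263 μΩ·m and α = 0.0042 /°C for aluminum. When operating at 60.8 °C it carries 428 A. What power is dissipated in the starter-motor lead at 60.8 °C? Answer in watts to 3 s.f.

100 W

ρ = 0.0263 μΩ·m = 2.63×10^-8 Ω·m
A = 138 mm² = 1.380e-04 m²
R₍20₎ = ρL/A = (2.63×10^-8)(2.45)/(1.380e-04) = 4.669×10^-4 Ω
R₍60.8₎ = R₍20₎(1 + αΔT) = 4.669×10^-4 × (1 + 0.0042×40.8) = 5.469×10^-4 Ω
P = I²R = (428)² × 5.469×10^-4 = 100 W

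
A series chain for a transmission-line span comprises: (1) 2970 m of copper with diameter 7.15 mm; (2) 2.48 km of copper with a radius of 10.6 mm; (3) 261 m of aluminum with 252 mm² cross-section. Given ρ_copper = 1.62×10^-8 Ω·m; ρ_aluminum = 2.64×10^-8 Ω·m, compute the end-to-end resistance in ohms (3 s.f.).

1.34 Ω

Seg 1: A = π(d/2)² = π(3.5750e-03 m)² = 4.015e-05 m²
R_1 = (1.62×10^-8)(2970)/(4.015e-05) = 1.198 Ω
Seg 2: A = πr² = π(1.0600e-02 m)² = 3.530e-04 m²
R_2 = (1.62×10^-8)(2480)/(3.530e-04) = 0.1138 Ω
Seg 3: A = 252 mm² = 2.520e-04 m²
R_3 = (2.64×10^-8)(261)/(2.520e-04) = 0.02734 Ω
R_total = R_1 + R_2 + R_3 = 1.34 Ω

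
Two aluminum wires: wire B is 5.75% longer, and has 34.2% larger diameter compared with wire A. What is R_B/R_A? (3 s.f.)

R ∝ L/d², so R_B/R_A = (1 + 5.75/100) × (1 + 34.2/100)⁻²
= 1.058 × 0.5553 = 0.587

0.587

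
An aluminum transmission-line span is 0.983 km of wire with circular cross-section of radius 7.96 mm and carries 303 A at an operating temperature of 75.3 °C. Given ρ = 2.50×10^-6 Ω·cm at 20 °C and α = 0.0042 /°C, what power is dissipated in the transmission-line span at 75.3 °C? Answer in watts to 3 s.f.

ρ = 2.50×10^-6 Ω·cm = 2.50×10^-8 Ω·m
A = πr² = π(7.9600e-03 m)² = 1.991e-04 m²
R₍20₎ = ρL/A = (2.50×10^-8)(983)/(1.991e-04) = 0.1235 Ω
R₍75.3₎ = R₍20₎(1 + αΔT) = 0.1235 × (1 + 0.0042×55.3) = 0.1521 Ω
P = I²R = (303)² × 0.1521 = 14000 W

14000 W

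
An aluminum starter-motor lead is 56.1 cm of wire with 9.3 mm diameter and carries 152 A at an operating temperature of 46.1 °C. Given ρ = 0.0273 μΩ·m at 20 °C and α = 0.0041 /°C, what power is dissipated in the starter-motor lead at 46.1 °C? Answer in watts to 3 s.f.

5.77 W

ρ = 0.0273 μΩ·m = 2.73×10^-8 Ω·m
A = π(d/2)² = π(4.6500e-03 m)² = 6.793e-05 m²
R₍20₎ = ρL/A = (2.73×10^-8)(0.561)/(6.793e-05) = 2.255×10^-4 Ω
R₍46.1₎ = R₍20₎(1 + αΔT) = 2.255×10^-4 × (1 + 0.0041×26.1) = 2.496×10^-4 Ω
P = I²R = (152)² × 2.496×10^-4 = 5.77 W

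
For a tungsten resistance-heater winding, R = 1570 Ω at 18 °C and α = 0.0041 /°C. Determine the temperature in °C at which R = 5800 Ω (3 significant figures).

675 °C

R = R₀(1 + α(T − T₀)) ⇒ T = T₀ + (R/R₀ − 1)/α
T = 18 + (5800/1570 − 1)/0.0041 = 18 + (2.694)/0.0041 = 675 °C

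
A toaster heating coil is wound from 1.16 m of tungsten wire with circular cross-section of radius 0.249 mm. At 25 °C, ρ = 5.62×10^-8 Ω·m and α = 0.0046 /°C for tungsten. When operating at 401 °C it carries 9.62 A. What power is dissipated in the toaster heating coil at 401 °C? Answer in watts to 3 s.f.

84.5 W

A = πr² = π(2.4900e-04 m)² = 1.948e-07 m²
R₍25₎ = ρL/A = (5.62×10^-8)(1.16)/(1.948e-07) = 0.3347 Ω
R₍401₎ = R₍25₎(1 + αΔT) = 0.3347 × (1 + 0.0046×376) = 0.9136 Ω
P = I²R = (9.62)² × 0.9136 = 84.5 W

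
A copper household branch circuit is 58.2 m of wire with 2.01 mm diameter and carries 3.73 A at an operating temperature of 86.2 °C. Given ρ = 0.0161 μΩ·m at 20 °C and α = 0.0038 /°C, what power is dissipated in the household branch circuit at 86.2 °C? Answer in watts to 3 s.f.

5.14 W

ρ = 0.0161 μΩ·m = 1.61×10^-8 Ω·m
A = π(d/2)² = π(1.0050e-03 m)² = 3.173e-06 m²
R₍20₎ = ρL/A = (1.61×10^-8)(58.2)/(3.173e-06) = 0.2953 Ω
R₍86.2₎ = R₍20₎(1 + αΔT) = 0.2953 × (1 + 0.0038×66.2) = 0.3696 Ω
P = I²R = (3.73)² × 0.3696 = 5.14 W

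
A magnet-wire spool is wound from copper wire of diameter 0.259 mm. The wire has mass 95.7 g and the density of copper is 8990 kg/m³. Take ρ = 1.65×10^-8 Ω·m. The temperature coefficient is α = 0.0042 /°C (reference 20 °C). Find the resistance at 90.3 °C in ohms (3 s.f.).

82.0 Ω

A = π(d/2)² = π(1.2950e-04 m)² = 5.2685e-08 m²
L = m/(density·A) = 0.0957/(8990×5.2685e-08) = 202.1 m
R = ρL/A = (1.65×10^-8)(202.1)/(5.2685e-08) = 63.28 Ω
R(90.3 °C) = 63.28 × (1 + 0.0042×70.3) = 82.0 Ω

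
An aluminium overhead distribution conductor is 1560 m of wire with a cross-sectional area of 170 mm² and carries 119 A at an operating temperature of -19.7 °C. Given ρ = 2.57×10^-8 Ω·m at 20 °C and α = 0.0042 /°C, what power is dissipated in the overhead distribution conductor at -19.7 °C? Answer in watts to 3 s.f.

2780 W

A = 170 mm² = 1.700e-04 m²
R₍20₎ = ρL/A = (2.57×10^-8)(1560)/(1.700e-04) = 0.2358 Ω
R₍-19.7₎ = R₍20₎(1 + αΔT) = 0.2358 × (1 + 0.0042×-39.7) = 0.1965 Ω
P = I²R = (119)² × 0.1965 = 2780 W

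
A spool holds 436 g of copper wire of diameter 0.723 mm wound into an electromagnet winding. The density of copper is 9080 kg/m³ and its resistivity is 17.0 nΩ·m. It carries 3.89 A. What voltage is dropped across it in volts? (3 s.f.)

18.8 V

ρ = 17.0 nΩ·m = 1.70×10^-8 Ω·m
A = π(d/2)² = π(3.6150e-04 m)² = 4.1055e-07 m²
L = m/(density·A) = 0.436/(9080×4.1055e-07) = 117 m
R = ρL/A = (1.70×10^-8)(117)/(4.1055e-07) = 4.843 Ω
V = IR = 3.89 × 4.843 = 18.8 V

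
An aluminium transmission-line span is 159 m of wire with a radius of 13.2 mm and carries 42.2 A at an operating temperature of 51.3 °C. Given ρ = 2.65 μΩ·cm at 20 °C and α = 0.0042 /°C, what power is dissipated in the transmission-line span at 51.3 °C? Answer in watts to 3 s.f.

ρ = 2.65 μΩ·cm = 2.65×10^-8 Ω·m
A = πr² = π(1.3200e-02 m)² = 5.474e-04 m²
R₍20₎ = ρL/A = (2.65×10^-8)(159)/(5.474e-04) = 0.007697 Ω
R₍51.3₎ = R₍20₎(1 + αΔT) = 0.007697 × (1 + 0.0042×31.3) = 0.008709 Ω
P = I²R = (42.2)² × 0.008709 = 15.5 W

15.5 W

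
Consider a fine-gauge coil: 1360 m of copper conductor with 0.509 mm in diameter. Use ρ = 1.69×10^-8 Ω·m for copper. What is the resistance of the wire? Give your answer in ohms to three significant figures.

113 Ω

A = π(d/2)² = π(2.5450e-04 m)² = 2.035e-07 m²
R = ρL/A = (1.69×10^-8)(1360 m)/(2.035e-07 m²) = 113 Ω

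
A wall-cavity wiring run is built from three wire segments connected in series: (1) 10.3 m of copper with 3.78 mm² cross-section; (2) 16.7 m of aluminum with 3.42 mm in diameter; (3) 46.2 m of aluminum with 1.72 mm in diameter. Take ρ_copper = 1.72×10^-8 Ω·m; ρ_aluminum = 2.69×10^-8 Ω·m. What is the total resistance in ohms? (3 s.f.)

Seg 1: A = 3.78 mm² = 3.780e-06 m²
R_1 = (1.72×10^-8)(10.3)/(3.780e-06) = 0.04687 Ω
Seg 2: A = π(d/2)² = π(1.7100e-03 m)² = 9.186e-06 m²
R_2 = (2.69×10^-8)(16.7)/(9.186e-06) = 0.0489 Ω
Seg 3: A = π(d/2)² = π(8.6000e-04 m)² = 2.324e-06 m²
R_3 = (2.69×10^-8)(46.2)/(2.324e-06) = 0.5349 Ω
R_total = R_1 + R_2 + R_3 = 0.631 Ω

0.631 Ω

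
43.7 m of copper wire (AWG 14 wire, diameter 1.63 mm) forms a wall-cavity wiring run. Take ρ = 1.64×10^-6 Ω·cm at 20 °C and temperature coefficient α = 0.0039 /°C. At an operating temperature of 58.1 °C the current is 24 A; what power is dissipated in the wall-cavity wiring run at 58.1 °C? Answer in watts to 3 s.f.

227 W

ρ = 1.64×10^-6 Ω·cm = 1.64×10^-8 Ω·m
A = π(1.63/2 mm)² = π(8.1500e-04 m)² = 2.087e-06 m²
R₍20₎ = ρL/A = (1.64×10^-8)(43.7)/(2.087e-06) = 0.3434 Ω
R₍58.1₎ = R₍20₎(1 + αΔT) = 0.3434 × (1 + 0.0039×38.1) = 0.3945 Ω
P = I²R = (24)² × 0.3945 = 227 W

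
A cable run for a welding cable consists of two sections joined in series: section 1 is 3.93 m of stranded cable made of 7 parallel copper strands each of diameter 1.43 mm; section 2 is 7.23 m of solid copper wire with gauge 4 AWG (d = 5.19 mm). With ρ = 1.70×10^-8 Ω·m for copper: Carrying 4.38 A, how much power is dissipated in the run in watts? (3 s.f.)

Section 1: A_strand = π(7.1500e-04)² = 1.606e-06 m²; R₁ = ρL/(N·A_s) = (1.70×10^-8)(3.93)/(7×1.606e-06) = 0.005943 Ω
Section 2: A = π(5.19/2 mm)² = π(2.5950e-03 m)² = 2.116e-05 m²
R₂ = (1.70×10^-8)(7.23)/(2.116e-05) = 0.00581 Ω
R = R₁ + R₂ = 0.01175 Ω
P = I²R = (4.38)² × 0.01175 = 0.225 W

0.225 W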